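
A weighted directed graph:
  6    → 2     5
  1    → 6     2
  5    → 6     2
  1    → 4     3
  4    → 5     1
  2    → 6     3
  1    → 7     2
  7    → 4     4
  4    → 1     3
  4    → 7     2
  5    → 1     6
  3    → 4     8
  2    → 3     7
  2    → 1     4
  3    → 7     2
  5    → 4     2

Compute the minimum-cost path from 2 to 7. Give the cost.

6

Routes from 2 to 7:
2 -> 1 -> 4 -> 7: 4 + 3 + 2 = 9
2 -> 3 -> 4 -> 5 -> 1 -> 7: 7 + 8 + 1 + 6 + 2 = 24
2 -> 3 -> 7: 7 + 2 = 9
2 -> 3 -> 4 -> 7: 7 + 8 + 2 = 17
2 -> 3 -> 4 -> 1 -> 7: 7 + 8 + 3 + 2 = 20
2 -> 1 -> 7: 4 + 2 = 6
Best route has total 6.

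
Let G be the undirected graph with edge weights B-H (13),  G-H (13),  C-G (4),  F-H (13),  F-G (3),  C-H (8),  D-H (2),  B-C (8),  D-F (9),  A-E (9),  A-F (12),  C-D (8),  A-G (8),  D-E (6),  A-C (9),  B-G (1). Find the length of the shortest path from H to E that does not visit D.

Checking several routes:
H-C-G-A-E: 8 + 4 + 8 + 9 = 29
H-C-A-E: 8 + 9 + 9 = 26
H-B-G-A-E: 13 + 1 + 8 + 9 = 31
H-G-A-E: 13 + 8 + 9 = 30
The minimum is 26.

26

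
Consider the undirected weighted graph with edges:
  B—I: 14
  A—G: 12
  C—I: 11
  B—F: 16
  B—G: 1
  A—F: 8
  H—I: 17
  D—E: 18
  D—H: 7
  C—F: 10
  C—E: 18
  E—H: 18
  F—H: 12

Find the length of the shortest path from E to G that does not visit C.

47

Some routes from E to G avoiding C:
E→D→H→F→A→G: 18 + 7 + 12 + 8 + 12 = 57
E→D→H→I→B→G: 18 + 7 + 17 + 14 + 1 = 57
E→D→H→F→B→G: 18 + 7 + 12 + 16 + 1 = 54
E→H→F→A→G: 18 + 12 + 8 + 12 = 50
E→H→F→B→G: 18 + 12 + 16 + 1 = 47
E→H→I→B→G: 18 + 17 + 14 + 1 = 50
The minimum is 47.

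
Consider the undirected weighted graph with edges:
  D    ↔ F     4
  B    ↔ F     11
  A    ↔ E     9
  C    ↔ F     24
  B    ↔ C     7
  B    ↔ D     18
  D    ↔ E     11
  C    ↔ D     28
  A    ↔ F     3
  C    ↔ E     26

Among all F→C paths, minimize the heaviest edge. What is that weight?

11

A few of the F→C routes:
F→A→E→D→B→C: max(3, 9, 11, 18, 7) = 18
F→D→B→C: max(4, 18, 7) = 18
F→B→C: max(11, 7) = 11
Best route has worst link 11.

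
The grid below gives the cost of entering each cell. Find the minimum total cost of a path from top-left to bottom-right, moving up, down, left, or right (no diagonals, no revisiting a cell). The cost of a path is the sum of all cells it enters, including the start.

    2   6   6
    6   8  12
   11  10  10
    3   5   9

36

Cheapest: (0,0)→(1,0)→(2,0)→(3,0)→(3,1)→(3,2)
  2 + 6 + 11 + 3 + 5 + 9 = 36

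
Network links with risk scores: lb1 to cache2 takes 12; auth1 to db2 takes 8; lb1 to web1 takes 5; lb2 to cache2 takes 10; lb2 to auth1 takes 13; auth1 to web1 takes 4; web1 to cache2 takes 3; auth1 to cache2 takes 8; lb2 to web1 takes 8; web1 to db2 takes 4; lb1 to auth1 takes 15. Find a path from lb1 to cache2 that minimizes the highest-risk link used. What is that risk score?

5

Comparing a few candidate routes:
lb1→web1→db2→auth1→cache2: max(5, 4, 8, 8) = 8
lb1→cache2: max(12) = 12
lb1→web1→db2→auth1→lb2→cache2: max(5, 4, 8, 13, 10) = 13
lb1→web1→auth1→cache2: max(5, 4, 8) = 8
lb1→web1→lb2→cache2: max(5, 8, 10) = 10
lb1→web1→cache2: max(5, 3) = 5
The minimum achievable maximum is 5.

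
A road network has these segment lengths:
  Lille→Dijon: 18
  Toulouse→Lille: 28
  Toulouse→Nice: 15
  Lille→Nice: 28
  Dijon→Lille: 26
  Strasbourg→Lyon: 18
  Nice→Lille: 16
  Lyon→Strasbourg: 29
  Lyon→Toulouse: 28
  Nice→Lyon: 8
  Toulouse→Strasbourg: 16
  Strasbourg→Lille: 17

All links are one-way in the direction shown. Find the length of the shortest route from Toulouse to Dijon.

Paths from Toulouse to Dijon:
Toulouse→Nice→Lyon→Strasbourg→Lille→Dijon: 15 + 8 + 29 + 17 + 18 = 87
Toulouse→Nice→Lille→Dijon: 15 + 16 + 18 = 49
Toulouse→Strasbourg→Lille→Dijon: 16 + 17 + 18 = 51
Toulouse→Lille→Dijon: 28 + 18 = 46
Shortest: 46.

46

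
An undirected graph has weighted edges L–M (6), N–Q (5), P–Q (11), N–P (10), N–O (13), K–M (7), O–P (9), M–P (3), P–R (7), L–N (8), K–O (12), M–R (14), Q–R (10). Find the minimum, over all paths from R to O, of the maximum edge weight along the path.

9

Some routes from R to O:
R -> P -> O: max(7, 9) = 9
R -> Q -> N -> P -> O: max(10, 5, 10, 9) = 10
R -> Q -> N -> L -> M -> P -> O: max(10, 5, 8, 6, 3, 9) = 10
Best route has worst link 9.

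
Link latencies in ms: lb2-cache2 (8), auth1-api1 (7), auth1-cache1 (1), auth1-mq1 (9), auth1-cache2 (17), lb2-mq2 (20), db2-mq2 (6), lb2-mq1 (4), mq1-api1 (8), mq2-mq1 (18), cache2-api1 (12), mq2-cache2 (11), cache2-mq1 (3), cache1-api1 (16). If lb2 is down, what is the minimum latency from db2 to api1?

A few of the db2→api1 routes:
db2 -> mq2 -> cache2 -> mq1 -> auth1 -> api1: 6 + 11 + 3 + 9 + 7 = 36
db2 -> mq2 -> cache2 -> api1: 6 + 11 + 12 = 29
db2 -> mq2 -> mq1 -> auth1 -> api1: 6 + 18 + 9 + 7 = 40
db2 -> mq2 -> mq1 -> cache2 -> api1: 6 + 18 + 3 + 12 = 39
db2 -> mq2 -> cache2 -> mq1 -> api1: 6 + 11 + 3 + 8 = 28
db2 -> mq2 -> mq1 -> api1: 6 + 18 + 8 = 32
Best route has total 28 ms.

28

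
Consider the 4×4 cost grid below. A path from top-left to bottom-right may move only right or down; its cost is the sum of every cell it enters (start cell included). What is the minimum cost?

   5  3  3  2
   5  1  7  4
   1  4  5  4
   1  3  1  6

22

Best path: (0,0) → (1,0) → (2,0) → (3,0) → (3,1) → (3,2) → (3,3)
Cost: 5 + 5 + 1 + 1 + 3 + 1 + 6 = 22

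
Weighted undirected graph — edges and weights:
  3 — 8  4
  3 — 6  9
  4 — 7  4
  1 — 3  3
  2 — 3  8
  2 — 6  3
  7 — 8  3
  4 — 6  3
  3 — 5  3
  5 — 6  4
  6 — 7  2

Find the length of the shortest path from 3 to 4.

Checking several routes:
3 -> 5 -> 6 -> 4: 3 + 4 + 3 = 10
3 -> 6 -> 4: 9 + 3 = 12
3 -> 8 -> 7 -> 4: 4 + 3 + 4 = 11
The minimum is 10.

10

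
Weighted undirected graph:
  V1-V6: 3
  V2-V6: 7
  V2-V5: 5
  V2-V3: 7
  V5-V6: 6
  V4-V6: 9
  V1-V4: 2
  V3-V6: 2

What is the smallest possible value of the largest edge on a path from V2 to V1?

Candidate routes:
V2 -> V6 -> V4 -> V1: max(7, 9, 2) = 9
V2 -> V5 -> V6 -> V1: max(5, 6, 3) = 6
V2 -> V5 -> V6 -> V4 -> V1: max(5, 6, 9, 2) = 9
V2 -> V3 -> V6 -> V1: max(7, 2, 3) = 7
V2 -> V6 -> V1: max(7, 3) = 7
V2 -> V3 -> V6 -> V4 -> V1: max(7, 2, 9, 2) = 9
The minimum achievable maximum is 6.

6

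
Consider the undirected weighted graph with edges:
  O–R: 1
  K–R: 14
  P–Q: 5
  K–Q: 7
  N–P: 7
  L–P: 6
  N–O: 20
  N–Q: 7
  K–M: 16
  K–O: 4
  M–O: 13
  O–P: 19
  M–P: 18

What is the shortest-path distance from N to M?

25

Some routes from N to M:
N -> Q -> K -> O -> M: 7 + 7 + 4 + 13 = 31
N -> Q -> K -> M: 7 + 7 + 16 = 30
N -> O -> M: 20 + 13 = 33
N -> Q -> P -> M: 7 + 5 + 18 = 30
N -> P -> M: 7 + 18 = 25
The minimum is 25.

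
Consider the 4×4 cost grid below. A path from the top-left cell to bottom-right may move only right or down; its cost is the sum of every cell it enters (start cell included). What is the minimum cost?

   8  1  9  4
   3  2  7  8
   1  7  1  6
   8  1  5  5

29

Path r0c0 r0c1 r1c1 r1c2 r2c2 r3c2 r3c3: 8 + 1 + 2 + 7 + 1 + 5 + 5 = 29.
For comparison, the top-then-right route costs 41.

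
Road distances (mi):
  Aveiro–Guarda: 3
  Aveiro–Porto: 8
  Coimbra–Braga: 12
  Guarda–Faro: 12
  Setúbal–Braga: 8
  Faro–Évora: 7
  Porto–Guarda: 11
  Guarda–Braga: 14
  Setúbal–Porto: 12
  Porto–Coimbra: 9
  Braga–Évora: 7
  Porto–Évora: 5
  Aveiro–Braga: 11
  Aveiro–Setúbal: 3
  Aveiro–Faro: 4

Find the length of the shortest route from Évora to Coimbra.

14

Some routes from Évora to Coimbra:
Évora-Porto-Coimbra: 5 + 9 = 14
Évora-Faro-Aveiro-Braga-Coimbra: 7 + 4 + 11 + 12 = 34
Évora-Faro-Aveiro-Porto-Coimbra: 7 + 4 + 8 + 9 = 28
Évora-Braga-Coimbra: 7 + 12 = 19
Évora-Faro-Aveiro-Guarda-Porto-Coimbra: 7 + 4 + 3 + 11 + 9 = 34
Évora-Faro-Aveiro-Setúbal-Braga-Coimbra: 7 + 4 + 3 + 8 + 12 = 34
Shortest: 14 mi.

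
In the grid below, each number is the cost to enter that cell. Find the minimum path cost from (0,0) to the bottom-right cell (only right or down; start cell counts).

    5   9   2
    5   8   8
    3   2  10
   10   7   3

Best path: r0c0→r1c0→r2c0→r2c1→r3c1→r3c2
Cost: 5 + 5 + 3 + 2 + 7 + 3 = 25

25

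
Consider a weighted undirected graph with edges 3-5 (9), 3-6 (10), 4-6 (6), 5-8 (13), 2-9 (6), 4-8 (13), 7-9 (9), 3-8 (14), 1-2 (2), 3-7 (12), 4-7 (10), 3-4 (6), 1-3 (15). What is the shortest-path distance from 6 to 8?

19

Comparing a few candidate routes:
6 - 4 - 8: 6 + 13 = 19
6 - 3 - 8: 10 + 14 = 24
6 - 3 - 5 - 8: 10 + 9 + 13 = 32
6 - 4 - 3 - 8: 6 + 6 + 14 = 26
6 - 4 - 3 - 5 - 8: 6 + 6 + 9 + 13 = 34
6 - 3 - 4 - 8: 10 + 6 + 13 = 29
The minimum is 19.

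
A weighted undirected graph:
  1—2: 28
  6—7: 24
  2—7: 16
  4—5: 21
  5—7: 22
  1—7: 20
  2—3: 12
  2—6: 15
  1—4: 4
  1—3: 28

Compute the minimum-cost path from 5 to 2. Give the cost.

38

Checking several routes:
5 → 4 → 1 → 7 → 2: 21 + 4 + 20 + 16 = 61
5 → 7 → 2: 22 + 16 = 38
5 → 4 → 1 → 2: 21 + 4 + 28 = 53
Shortest: 38.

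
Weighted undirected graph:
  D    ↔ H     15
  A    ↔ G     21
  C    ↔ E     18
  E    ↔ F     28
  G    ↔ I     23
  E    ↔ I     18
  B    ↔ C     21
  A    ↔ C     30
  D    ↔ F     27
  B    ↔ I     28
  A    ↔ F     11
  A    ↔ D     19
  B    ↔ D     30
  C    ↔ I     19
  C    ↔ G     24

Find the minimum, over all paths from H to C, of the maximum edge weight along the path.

Comparing a few candidate routes:
H -> D -> A -> G -> I -> C: max(15, 19, 21, 23, 19) = 23
H -> D -> A -> G -> I -> E -> C: max(15, 19, 21, 23, 18, 18) = 23
H -> D -> A -> G -> C: max(15, 19, 21, 24) = 24
Smallest bottleneck: 23.

23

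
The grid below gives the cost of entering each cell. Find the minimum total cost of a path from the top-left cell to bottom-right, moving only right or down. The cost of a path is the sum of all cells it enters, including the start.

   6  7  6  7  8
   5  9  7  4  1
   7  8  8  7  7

Take r0c0→r0c1→r0c2→r0c3→r1c3→r1c4→r2c4 for a total of 6 + 7 + 6 + 7 + 4 + 1 + 7 = 38.
For comparison, the top-then-right route costs 42.

38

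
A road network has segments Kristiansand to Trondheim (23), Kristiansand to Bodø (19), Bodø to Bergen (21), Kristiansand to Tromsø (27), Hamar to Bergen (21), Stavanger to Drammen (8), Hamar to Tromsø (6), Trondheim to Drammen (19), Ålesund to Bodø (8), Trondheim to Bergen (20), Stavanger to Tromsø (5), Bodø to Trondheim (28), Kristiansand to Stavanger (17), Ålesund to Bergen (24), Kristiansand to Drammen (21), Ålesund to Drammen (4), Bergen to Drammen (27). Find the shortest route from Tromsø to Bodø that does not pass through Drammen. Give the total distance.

41

Some routes from Tromsø to Bodø avoiding Drammen:
Tromsø-Stavanger-Kristiansand-Bodø: 5 + 17 + 19 = 41
Tromsø-Stavanger-Kristiansand-Trondheim-Bodø: 5 + 17 + 23 + 28 = 73
Tromsø-Hamar-Bergen-Ålesund-Bodø: 6 + 21 + 24 + 8 = 59
Tromsø-Hamar-Bergen-Bodø: 6 + 21 + 21 = 48
Tromsø-Kristiansand-Bodø: 27 + 19 = 46
Shortest: 41 km.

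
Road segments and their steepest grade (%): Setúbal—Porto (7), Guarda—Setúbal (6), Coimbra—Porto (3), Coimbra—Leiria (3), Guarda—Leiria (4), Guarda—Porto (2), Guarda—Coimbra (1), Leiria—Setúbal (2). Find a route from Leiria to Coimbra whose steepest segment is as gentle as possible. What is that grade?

Checking several routes:
Leiria → Coimbra: max(3) = 3
Leiria → Guarda → Porto → Coimbra: max(4, 2, 3) = 4
Leiria → Setúbal → Guarda → Porto → Coimbra: max(2, 6, 2, 3) = 6
Leiria → Guarda → Coimbra: max(4, 1) = 4
Best route has worst link 3%.

3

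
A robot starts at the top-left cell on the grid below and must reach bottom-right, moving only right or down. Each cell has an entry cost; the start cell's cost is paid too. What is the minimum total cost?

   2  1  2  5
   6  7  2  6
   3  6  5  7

19

Path (0,0) (0,1) (0,2) (1,2) (2,2) (2,3): 2 + 1 + 2 + 2 + 5 + 7 = 19.
(Top row then right column would cost 23.)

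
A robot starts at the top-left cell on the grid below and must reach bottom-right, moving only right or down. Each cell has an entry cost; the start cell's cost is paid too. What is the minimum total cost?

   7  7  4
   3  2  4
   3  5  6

22

One optimal route is (0,0) → (1,0) → (1,1) → (1,2) → (2,2).
Its cost is 7 + 3 + 2 + 4 + 6 = 22.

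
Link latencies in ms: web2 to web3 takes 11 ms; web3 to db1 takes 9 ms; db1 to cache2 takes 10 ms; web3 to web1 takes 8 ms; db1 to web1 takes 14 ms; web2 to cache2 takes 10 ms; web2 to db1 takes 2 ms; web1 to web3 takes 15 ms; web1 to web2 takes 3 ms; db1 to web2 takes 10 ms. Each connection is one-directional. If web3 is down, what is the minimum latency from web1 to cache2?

13

Routes from web1 to cache2 avoiding web3:
web1 - web2 - db1 - cache2: 3 + 2 + 10 = 15
web1 - web2 - cache2: 3 + 10 = 13
Best route has total 13 ms.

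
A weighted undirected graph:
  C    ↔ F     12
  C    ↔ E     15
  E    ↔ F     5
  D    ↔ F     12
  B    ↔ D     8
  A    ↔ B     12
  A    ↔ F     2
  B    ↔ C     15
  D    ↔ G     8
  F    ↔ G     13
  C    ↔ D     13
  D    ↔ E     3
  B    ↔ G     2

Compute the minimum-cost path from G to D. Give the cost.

8

Comparing a few candidate routes:
G → F → E → D: 13 + 5 + 3 = 21
G → D: 8
G → B → A → F → E → D: 2 + 12 + 2 + 5 + 3 = 24
G → B → D: 2 + 8 = 10
Best route has total 8.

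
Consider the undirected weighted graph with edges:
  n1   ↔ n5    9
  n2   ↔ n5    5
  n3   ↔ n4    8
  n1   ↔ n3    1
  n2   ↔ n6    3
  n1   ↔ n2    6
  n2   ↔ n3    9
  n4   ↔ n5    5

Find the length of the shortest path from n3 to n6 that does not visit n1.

12

Candidate routes:
n3→n4→n5→n2→n6: 8 + 5 + 5 + 3 = 21
n3→n2→n6: 9 + 3 = 12
Shortest: 12.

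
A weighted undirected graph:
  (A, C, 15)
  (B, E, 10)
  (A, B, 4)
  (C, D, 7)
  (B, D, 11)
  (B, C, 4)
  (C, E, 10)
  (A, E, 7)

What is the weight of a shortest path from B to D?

Paths from B to D:
B→E→A→C→D: 10 + 7 + 15 + 7 = 39
B→C→D: 4 + 7 = 11
B→A→C→D: 4 + 15 + 7 = 26
B→D: 11
B→E→C→D: 10 + 10 + 7 = 27
B→A→E→C→D: 4 + 7 + 10 + 7 = 28
Shortest: 11.

11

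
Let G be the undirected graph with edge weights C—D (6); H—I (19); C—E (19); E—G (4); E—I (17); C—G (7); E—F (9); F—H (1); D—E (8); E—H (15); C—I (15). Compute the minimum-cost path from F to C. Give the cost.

Checking several routes:
F→E→G→C: 9 + 4 + 7 = 20
F→E→D→C: 9 + 8 + 6 = 23
F→H→E→G→C: 1 + 15 + 4 + 7 = 27
F→H→E→D→C: 1 + 15 + 8 + 6 = 30
F→E→C: 9 + 19 = 28
Best route has total 20.

20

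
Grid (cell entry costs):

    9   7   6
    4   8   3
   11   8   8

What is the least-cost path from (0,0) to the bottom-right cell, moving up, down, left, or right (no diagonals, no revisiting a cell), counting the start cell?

One optimal route is r0c0 -> r1c0 -> r1c1 -> r1c2 -> r2c2.
Its cost is 9 + 4 + 8 + 3 + 8 = 32.

32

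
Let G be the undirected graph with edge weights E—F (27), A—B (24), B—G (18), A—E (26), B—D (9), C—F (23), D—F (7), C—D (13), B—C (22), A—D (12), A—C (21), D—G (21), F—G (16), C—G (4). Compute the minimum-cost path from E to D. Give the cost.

A few of the E→D routes:
E → A → C → D: 26 + 21 + 13 = 60
E → A → B → D: 26 + 24 + 9 = 59
E → F → D: 27 + 7 = 34
E → A → D: 26 + 12 = 38
Shortest: 34.

34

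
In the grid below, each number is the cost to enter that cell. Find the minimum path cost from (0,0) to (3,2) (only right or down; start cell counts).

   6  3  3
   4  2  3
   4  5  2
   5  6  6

22

Path r0c0 → r0c1 → r1c1 → r1c2 → r2c2 → r3c2: 6 + 3 + 2 + 3 + 2 + 6 = 22.
For comparison, the top-then-right route costs 23.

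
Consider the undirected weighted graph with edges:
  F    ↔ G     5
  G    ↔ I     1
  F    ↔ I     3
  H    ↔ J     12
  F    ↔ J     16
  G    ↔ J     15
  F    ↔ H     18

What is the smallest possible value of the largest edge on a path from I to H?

A few of the I→H routes:
I → G → J → H: max(1, 15, 12) = 15
I → F → G → J → H: max(3, 5, 15, 12) = 15
I → G → J → F → H: max(1, 15, 16, 18) = 18
I → F → J → H: max(3, 16, 12) = 16
I → G → F → J → H: max(1, 5, 16, 12) = 16
I → F → H: max(3, 18) = 18
The minimum achievable maximum is 15.

15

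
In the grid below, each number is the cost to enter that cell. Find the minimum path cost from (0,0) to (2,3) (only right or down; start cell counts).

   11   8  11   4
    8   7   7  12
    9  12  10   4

Cheapest: r0c0 r0c1 r1c1 r1c2 r2c2 r2c3
  11 + 8 + 7 + 7 + 10 + 4 = 47

47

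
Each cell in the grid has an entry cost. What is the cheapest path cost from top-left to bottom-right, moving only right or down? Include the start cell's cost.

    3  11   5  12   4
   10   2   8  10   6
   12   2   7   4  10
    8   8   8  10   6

44

Best path: (0,0) -> (1,0) -> (1,1) -> (2,1) -> (2,2) -> (2,3) -> (2,4) -> (3,4)
Cost: 3 + 10 + 2 + 2 + 7 + 4 + 10 + 6 = 44
For comparison, the top-then-right route costs 57.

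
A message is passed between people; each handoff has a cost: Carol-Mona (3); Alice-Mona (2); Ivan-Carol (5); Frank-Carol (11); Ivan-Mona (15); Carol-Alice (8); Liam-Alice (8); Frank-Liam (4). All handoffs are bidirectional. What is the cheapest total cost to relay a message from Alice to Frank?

Routes from Alice to Frank:
Alice → Carol → Frank: 8 + 11 = 19
Alice → Mona → Carol → Frank: 2 + 3 + 11 = 16
Alice → Mona → Ivan → Carol → Frank: 2 + 15 + 5 + 11 = 33
Alice → Liam → Frank: 8 + 4 = 12
Shortest: 12.

12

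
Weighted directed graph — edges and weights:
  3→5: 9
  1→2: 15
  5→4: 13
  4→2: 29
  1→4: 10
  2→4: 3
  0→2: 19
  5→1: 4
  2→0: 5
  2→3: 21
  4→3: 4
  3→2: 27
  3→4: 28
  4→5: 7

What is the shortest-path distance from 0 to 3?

26

Paths from 0 to 3:
0 - 2 - 3: 19 + 21 = 40
0 - 2 - 4 - 3: 19 + 3 + 4 = 26
Best route has total 26.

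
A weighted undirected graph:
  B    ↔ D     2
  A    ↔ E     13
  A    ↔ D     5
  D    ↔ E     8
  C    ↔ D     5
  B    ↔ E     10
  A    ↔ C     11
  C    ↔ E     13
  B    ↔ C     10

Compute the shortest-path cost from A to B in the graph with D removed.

Candidate routes:
A→C→E→B: 11 + 13 + 10 = 34
A→E→B: 13 + 10 = 23
A→E→C→B: 13 + 13 + 10 = 36
A→C→B: 11 + 10 = 21
Shortest: 21.

21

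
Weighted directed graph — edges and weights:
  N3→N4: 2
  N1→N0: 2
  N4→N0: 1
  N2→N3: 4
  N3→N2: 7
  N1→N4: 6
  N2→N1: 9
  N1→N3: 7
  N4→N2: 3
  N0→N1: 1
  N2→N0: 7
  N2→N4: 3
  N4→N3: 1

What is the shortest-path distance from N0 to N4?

Paths from N0 to N4:
N0-N1-N3-N2-N4: 1 + 7 + 7 + 3 = 18
N0-N1-N3-N4: 1 + 7 + 2 = 10
N0-N1-N4: 1 + 6 = 7
Shortest: 7.

7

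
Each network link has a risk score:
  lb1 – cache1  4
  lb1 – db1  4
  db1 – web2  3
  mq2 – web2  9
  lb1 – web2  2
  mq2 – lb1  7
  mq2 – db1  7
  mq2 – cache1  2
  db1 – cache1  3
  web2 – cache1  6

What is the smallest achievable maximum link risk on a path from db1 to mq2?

Some routes from db1 to mq2:
db1→cache1→mq2: max(3, 2) = 3
db1→lb1→cache1→mq2: max(4, 4, 2) = 4
db1→lb1→web2→cache1→mq2: max(4, 2, 6, 2) = 6
db1→web2→lb1→cache1→mq2: max(3, 2, 4, 2) = 4
The minimum achievable maximum is 3.

3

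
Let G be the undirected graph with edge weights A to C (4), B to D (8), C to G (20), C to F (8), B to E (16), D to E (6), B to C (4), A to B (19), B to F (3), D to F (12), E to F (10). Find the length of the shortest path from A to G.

Comparing a few candidate routes:
A → B → F → C → G: 19 + 3 + 8 + 20 = 50
A → B → C → G: 19 + 4 + 20 = 43
A → B → E → F → C → G: 19 + 16 + 10 + 8 + 20 = 73
A → C → G: 4 + 20 = 24
A → B → D → F → C → G: 19 + 8 + 12 + 8 + 20 = 67
A → B → D → E → F → C → G: 19 + 8 + 6 + 10 + 8 + 20 = 71
Best route has total 24.

24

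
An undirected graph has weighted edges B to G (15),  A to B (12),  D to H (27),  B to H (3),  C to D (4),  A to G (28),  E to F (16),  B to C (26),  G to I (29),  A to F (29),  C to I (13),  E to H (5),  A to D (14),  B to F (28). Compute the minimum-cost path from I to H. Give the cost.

A few of the I→H routes:
I-C-D-A-B-H: 13 + 4 + 14 + 12 + 3 = 46
I-C-B-H: 13 + 26 + 3 = 42
I-C-D-H: 13 + 4 + 27 = 44
Shortest: 42.

42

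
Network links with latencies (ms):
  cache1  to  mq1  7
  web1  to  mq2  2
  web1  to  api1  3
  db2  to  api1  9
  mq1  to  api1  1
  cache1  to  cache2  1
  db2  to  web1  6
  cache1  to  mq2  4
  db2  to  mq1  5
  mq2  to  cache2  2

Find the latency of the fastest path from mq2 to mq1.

Routes from mq2 to mq1:
mq2→web1→db2→api1→mq1: 2 + 6 + 9 + 1 = 18
mq2→web1→db2→mq1: 2 + 6 + 5 = 13
mq2→cache2→cache1→mq1: 2 + 1 + 7 = 10
mq2→cache1→mq1: 4 + 7 = 11
mq2→web1→api1→db2→mq1: 2 + 3 + 9 + 5 = 19
mq2→web1→api1→mq1: 2 + 3 + 1 = 6
Shortest: 6 ms.

6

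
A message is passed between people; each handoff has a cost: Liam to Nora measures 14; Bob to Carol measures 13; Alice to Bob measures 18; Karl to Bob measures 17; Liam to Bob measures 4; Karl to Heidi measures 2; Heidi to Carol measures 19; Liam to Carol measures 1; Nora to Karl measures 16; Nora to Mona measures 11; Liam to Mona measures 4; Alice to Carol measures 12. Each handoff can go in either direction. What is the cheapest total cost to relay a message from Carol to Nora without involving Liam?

37

Candidate routes:
Carol → Alice → Bob → Karl → Nora: 12 + 18 + 17 + 16 = 63
Carol → Heidi → Karl → Nora: 19 + 2 + 16 = 37
Carol → Bob → Karl → Nora: 13 + 17 + 16 = 46
Best route has total 37.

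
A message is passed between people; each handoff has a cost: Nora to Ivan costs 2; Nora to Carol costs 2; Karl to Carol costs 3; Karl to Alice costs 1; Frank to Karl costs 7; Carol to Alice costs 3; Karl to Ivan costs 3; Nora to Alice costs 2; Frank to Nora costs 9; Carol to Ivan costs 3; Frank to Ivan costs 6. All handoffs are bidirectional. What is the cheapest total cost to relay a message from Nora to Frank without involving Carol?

Comparing a few candidate routes:
Nora → Alice → Karl → Frank: 2 + 1 + 7 = 10
Nora → Ivan → Karl → Frank: 2 + 3 + 7 = 12
Nora → Frank: 9
Nora → Ivan → Frank: 2 + 6 = 8
The minimum is 8.

8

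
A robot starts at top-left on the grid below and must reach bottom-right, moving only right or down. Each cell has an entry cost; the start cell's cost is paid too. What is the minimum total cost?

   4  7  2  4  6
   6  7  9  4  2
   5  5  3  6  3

26

One optimal route is (0,0)→(0,1)→(0,2)→(0,3)→(1,3)→(1,4)→(2,4).
Its cost is 4 + 7 + 2 + 4 + 4 + 2 + 3 = 26.
(Top row then right column would cost 28.)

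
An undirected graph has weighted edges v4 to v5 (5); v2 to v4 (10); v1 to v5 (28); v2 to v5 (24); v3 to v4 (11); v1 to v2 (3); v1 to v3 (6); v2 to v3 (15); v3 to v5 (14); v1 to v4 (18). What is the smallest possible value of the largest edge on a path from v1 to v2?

Checking several routes:
v1-v2: max(3) = 3
v1-v3-v4-v2: max(6, 11, 10) = 11
v1-v3-v5-v4-v2: max(6, 14, 5, 10) = 14
Best route has worst link 3.

3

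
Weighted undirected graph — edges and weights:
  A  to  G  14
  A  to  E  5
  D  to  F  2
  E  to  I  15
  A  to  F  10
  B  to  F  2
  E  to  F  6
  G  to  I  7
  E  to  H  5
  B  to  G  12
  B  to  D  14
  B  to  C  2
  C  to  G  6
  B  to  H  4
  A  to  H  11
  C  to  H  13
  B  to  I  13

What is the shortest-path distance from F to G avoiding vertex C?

14

Comparing a few candidate routes:
F - A - G: 10 + 14 = 24
F - E - H - B - G: 6 + 5 + 4 + 12 = 27
F - E - I - G: 6 + 15 + 7 = 28
F - B - I - G: 2 + 13 + 7 = 22
F - B - G: 2 + 12 = 14
F - E - A - G: 6 + 5 + 14 = 25
Best route has total 14.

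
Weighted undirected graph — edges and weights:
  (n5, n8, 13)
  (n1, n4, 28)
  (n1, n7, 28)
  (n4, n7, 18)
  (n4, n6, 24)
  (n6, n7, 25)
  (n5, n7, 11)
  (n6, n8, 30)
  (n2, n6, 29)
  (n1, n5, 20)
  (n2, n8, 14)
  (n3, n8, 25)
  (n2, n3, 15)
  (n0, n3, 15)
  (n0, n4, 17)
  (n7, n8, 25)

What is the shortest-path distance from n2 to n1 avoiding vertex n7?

47

Checking several routes:
n2-n3-n8-n5-n1: 15 + 25 + 13 + 20 = 73
n2-n8-n5-n1: 14 + 13 + 20 = 47
n2-n6-n4-n1: 29 + 24 + 28 = 81
n2-n3-n0-n4-n1: 15 + 15 + 17 + 28 = 75
Best route has total 47.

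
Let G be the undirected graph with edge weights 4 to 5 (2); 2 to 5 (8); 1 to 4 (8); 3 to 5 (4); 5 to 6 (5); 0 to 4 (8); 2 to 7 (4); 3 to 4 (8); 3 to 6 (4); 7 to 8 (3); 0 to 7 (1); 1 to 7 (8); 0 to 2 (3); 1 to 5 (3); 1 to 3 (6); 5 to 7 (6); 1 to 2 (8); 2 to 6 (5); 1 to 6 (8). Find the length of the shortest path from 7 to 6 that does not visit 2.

Some routes from 7 to 6 avoiding 2:
7 → 5 → 1 → 6: 6 + 3 + 8 = 17
7 → 5 → 6: 6 + 5 = 11
7 → 1 → 6: 8 + 8 = 16
7 → 1 → 5 → 6: 8 + 3 + 5 = 16
7 → 0 → 4 → 5 → 6: 1 + 8 + 2 + 5 = 16
7 → 5 → 3 → 6: 6 + 4 + 4 = 14
Shortest: 11.

11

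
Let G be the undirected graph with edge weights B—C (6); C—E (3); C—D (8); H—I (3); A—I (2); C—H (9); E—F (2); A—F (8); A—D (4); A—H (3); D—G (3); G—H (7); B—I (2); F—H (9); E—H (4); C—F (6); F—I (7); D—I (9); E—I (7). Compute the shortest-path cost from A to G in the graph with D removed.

10

Some routes from A to G avoiding D:
A → H → G: 3 + 7 = 10
A → I → H → G: 2 + 3 + 7 = 12
A → I → E → H → G: 2 + 7 + 4 + 7 = 20
The minimum is 10.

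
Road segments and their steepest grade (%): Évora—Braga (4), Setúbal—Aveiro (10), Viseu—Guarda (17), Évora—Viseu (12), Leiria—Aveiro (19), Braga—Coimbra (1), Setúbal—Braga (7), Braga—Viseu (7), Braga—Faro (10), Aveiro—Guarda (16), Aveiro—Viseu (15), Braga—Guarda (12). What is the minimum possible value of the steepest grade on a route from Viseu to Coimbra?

7

Routes from Viseu to Coimbra:
Viseu-Guarda-Aveiro-Setúbal-Braga-Coimbra: max(17, 16, 10, 7, 1) = 17
Viseu-Aveiro-Guarda-Braga-Coimbra: max(15, 16, 12, 1) = 16
Viseu-Évora-Braga-Coimbra: max(12, 4, 1) = 12
Viseu-Aveiro-Setúbal-Braga-Coimbra: max(15, 10, 7, 1) = 15
Viseu-Guarda-Braga-Coimbra: max(17, 12, 1) = 17
Viseu-Braga-Coimbra: max(7, 1) = 7
The minimum achievable maximum is 7%.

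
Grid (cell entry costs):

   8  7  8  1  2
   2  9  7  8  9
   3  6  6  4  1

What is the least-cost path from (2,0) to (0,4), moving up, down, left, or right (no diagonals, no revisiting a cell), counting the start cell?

Take (2,0) -> (2,1) -> (2,2) -> (2,3) -> (1,3) -> (0,3) -> (0,4) for a total of 3 + 6 + 6 + 4 + 8 + 1 + 2 = 30.

30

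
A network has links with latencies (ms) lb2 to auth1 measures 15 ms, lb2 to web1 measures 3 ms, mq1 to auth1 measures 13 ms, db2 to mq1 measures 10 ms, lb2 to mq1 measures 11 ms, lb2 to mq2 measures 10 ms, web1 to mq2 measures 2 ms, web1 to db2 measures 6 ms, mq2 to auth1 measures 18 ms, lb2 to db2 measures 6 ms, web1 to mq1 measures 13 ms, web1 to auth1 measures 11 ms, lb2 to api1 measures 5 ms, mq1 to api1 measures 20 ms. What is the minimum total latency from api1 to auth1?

19

Some routes from api1 to auth1:
api1 -> lb2 -> web1 -> auth1: 5 + 3 + 11 = 19
api1 -> lb2 -> db2 -> web1 -> auth1: 5 + 6 + 6 + 11 = 28
api1 -> lb2 -> auth1: 5 + 15 = 20
api1 -> lb2 -> mq2 -> web1 -> auth1: 5 + 10 + 2 + 11 = 28
api1 -> lb2 -> web1 -> mq2 -> auth1: 5 + 3 + 2 + 18 = 28
The minimum is 19 ms.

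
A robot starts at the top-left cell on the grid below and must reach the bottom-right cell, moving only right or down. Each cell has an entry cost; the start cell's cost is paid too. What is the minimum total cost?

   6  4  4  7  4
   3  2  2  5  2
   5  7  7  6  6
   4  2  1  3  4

Path (0,0)→(1,0)→(1,1)→(1,2)→(2,2)→(3,2)→(3,3)→(3,4): 6 + 3 + 2 + 2 + 7 + 1 + 3 + 4 = 28.
(Top row then right column would cost 37.)

28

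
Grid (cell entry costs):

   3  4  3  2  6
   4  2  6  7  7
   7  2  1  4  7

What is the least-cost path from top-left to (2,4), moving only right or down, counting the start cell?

23

Cheapest: r0c0→r0c1→r1c1→r2c1→r2c2→r2c3→r2c4
  3 + 4 + 2 + 2 + 1 + 4 + 7 = 23
(Top row then right column would cost 32.)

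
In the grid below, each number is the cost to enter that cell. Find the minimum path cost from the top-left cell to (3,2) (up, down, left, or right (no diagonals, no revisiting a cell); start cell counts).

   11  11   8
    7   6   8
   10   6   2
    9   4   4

36

One optimal route is (0,0)→(1,0)→(1,1)→(2,1)→(2,2)→(3,2).
Its cost is 11 + 7 + 6 + 6 + 2 + 4 = 36.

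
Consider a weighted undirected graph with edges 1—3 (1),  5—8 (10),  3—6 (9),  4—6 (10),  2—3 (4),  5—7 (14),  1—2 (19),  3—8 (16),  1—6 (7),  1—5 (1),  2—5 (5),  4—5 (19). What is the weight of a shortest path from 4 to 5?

18

Comparing a few candidate routes:
4 -> 6 -> 1 -> 5: 10 + 7 + 1 = 18
4 -> 5: 19
4 -> 6 -> 3 -> 1 -> 5: 10 + 9 + 1 + 1 = 21
Best route has total 18.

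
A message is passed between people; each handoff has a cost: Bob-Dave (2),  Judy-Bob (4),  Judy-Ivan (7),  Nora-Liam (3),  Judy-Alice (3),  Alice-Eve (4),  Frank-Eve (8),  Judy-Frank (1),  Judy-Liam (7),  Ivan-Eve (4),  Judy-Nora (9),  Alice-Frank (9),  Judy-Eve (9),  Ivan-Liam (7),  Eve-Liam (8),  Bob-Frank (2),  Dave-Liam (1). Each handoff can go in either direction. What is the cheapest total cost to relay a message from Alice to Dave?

A few of the Alice→Dave routes:
Alice - Judy - Bob - Dave: 3 + 4 + 2 = 9
Alice - Eve - Liam - Dave: 4 + 8 + 1 = 13
Alice - Judy - Frank - Bob - Dave: 3 + 1 + 2 + 2 = 8
Alice - Judy - Liam - Dave: 3 + 7 + 1 = 11
Shortest: 8.

8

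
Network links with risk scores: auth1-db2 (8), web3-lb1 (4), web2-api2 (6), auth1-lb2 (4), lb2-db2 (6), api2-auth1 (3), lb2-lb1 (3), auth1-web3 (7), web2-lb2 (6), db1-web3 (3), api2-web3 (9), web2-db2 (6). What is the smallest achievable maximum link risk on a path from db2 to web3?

Comparing a few candidate routes:
db2-web2-lb2-lb1-web3: max(6, 6, 3, 4) = 6
db2-web2-api2-auth1-lb2-lb1-web3: max(6, 6, 3, 4, 3, 4) = 6
db2-lb2-lb1-web3: max(6, 3, 4) = 6
The minimum achievable maximum is 6.

6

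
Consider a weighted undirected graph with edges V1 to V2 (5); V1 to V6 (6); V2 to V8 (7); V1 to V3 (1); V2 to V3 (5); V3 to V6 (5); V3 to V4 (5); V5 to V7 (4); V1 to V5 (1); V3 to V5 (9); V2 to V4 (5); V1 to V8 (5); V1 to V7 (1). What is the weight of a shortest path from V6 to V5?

7

Checking several routes:
V6-V1-V5: 6 + 1 = 7
V6-V3-V2-V1-V5: 5 + 5 + 5 + 1 = 16
V6-V1-V7-V5: 6 + 1 + 4 = 11
V6-V3-V5: 5 + 9 = 14
V6-V3-V1-V7-V5: 5 + 1 + 1 + 4 = 11
V6-V3-V1-V5: 5 + 1 + 1 = 7
The minimum is 7.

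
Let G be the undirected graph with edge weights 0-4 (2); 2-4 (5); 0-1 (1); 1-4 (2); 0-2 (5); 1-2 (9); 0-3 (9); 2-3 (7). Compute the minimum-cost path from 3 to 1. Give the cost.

10

Checking several routes:
3 -> 2 -> 4 -> 0 -> 1: 7 + 5 + 2 + 1 = 15
3 -> 0 -> 4 -> 1: 9 + 2 + 2 = 13
3 -> 2 -> 0 -> 1: 7 + 5 + 1 = 13
3 -> 2 -> 4 -> 1: 7 + 5 + 2 = 14
3 -> 2 -> 0 -> 4 -> 1: 7 + 5 + 2 + 2 = 16
3 -> 0 -> 1: 9 + 1 = 10
Shortest: 10.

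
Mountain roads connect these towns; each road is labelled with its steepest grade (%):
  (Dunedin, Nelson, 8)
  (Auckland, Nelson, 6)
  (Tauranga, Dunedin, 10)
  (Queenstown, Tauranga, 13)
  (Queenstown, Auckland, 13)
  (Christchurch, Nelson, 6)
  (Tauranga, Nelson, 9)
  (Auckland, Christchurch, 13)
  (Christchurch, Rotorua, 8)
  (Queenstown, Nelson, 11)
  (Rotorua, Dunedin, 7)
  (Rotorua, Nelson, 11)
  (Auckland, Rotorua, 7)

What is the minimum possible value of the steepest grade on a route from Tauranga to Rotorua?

9

Some routes from Tauranga to Rotorua:
Tauranga - Nelson - Dunedin - Rotorua: max(9, 8, 7) = 9
Tauranga - Nelson - Auckland - Rotorua: max(9, 6, 7) = 9
Tauranga - Nelson - Christchurch - Rotorua: max(9, 6, 8) = 9
Tauranga - Dunedin - Nelson - Christchurch - Rotorua: max(10, 8, 6, 8) = 10
Best route has worst link 9%.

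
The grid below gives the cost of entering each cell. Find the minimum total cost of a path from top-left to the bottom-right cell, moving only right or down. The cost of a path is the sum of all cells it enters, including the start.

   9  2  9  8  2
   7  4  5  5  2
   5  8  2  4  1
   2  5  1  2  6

31

Best path: [0,0] [0,1] [1,1] [1,2] [2,2] [3,2] [3,3] [3,4]
Cost: 9 + 2 + 4 + 5 + 2 + 1 + 2 + 6 = 31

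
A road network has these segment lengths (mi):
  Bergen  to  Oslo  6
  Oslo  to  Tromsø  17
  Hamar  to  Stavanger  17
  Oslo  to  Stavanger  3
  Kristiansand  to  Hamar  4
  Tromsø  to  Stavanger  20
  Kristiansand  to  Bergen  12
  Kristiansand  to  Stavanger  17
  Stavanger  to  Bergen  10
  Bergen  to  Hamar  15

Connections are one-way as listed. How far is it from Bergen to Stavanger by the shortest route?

9

Paths from Bergen to Stavanger:
Bergen -> Oslo -> Stavanger: 6 + 3 = 9
Bergen -> Oslo -> Tromsø -> Stavanger: 6 + 17 + 20 = 43
Bergen -> Hamar -> Stavanger: 15 + 17 = 32
The minimum is 9 mi.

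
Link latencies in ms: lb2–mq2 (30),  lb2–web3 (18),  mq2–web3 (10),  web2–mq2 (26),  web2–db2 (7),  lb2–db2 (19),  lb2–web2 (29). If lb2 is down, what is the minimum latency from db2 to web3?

Candidate routes:
db2→web2→mq2→web3: 7 + 26 + 10 = 43
Shortest: 43 ms.

43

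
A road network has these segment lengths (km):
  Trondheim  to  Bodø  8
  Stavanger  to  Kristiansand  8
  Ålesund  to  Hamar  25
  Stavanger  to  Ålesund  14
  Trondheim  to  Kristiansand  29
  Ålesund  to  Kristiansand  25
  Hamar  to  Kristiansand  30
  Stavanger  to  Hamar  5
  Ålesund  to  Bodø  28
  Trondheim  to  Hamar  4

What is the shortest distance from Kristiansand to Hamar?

13

Some routes from Kristiansand to Hamar:
Kristiansand → Stavanger → Hamar: 8 + 5 = 13
Kristiansand → Trondheim → Hamar: 29 + 4 = 33
Kristiansand → Hamar: 30
The minimum is 13 km.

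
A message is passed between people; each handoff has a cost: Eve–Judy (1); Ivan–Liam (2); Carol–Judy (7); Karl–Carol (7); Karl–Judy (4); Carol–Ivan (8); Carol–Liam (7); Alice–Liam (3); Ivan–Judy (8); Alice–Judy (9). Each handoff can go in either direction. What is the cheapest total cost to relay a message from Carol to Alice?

10

Comparing a few candidate routes:
Carol→Ivan→Liam→Alice: 8 + 2 + 3 = 13
Carol→Liam→Alice: 7 + 3 = 10
Carol→Karl→Judy→Ivan→Liam→Alice: 7 + 4 + 8 + 2 + 3 = 24
Carol→Judy→Alice: 7 + 9 = 16
Carol→Judy→Ivan→Liam→Alice: 7 + 8 + 2 + 3 = 20
Carol→Karl→Judy→Alice: 7 + 4 + 9 = 20
Best route has total 10.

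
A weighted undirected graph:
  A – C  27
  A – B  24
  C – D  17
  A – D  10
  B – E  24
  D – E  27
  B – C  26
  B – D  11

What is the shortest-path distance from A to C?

27

A few of the A→C routes:
A - D - C: 10 + 17 = 27
A - D - B - C: 10 + 11 + 26 = 47
A - C: 27
The minimum is 27.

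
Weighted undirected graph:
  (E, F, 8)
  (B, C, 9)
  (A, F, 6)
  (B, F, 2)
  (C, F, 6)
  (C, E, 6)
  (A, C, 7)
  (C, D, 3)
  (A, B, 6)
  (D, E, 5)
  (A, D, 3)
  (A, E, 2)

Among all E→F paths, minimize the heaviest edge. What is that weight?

6

Checking several routes:
E-C-D-A-B-F: max(6, 3, 3, 6, 2) = 6
E-C-F: max(6, 6) = 6
E-A-F: max(2, 6) = 6
E-A-B-F: max(2, 6, 2) = 6
E-C-D-A-F: max(6, 3, 3, 6) = 6
E-A-D-C-F: max(2, 3, 3, 6) = 6
The minimum achievable maximum is 6.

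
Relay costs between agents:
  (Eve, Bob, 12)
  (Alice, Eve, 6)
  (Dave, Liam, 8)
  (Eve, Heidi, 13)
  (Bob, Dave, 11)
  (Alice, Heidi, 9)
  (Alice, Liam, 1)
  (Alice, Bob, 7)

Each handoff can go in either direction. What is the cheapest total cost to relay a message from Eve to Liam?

7

A few of the Eve→Liam routes:
Eve -> Bob -> Dave -> Liam: 12 + 11 + 8 = 31
Eve -> Bob -> Alice -> Liam: 12 + 7 + 1 = 20
Eve -> Alice -> Liam: 6 + 1 = 7
Eve -> Heidi -> Alice -> Liam: 13 + 9 + 1 = 23
Eve -> Alice -> Bob -> Dave -> Liam: 6 + 7 + 11 + 8 = 32
Shortest: 7.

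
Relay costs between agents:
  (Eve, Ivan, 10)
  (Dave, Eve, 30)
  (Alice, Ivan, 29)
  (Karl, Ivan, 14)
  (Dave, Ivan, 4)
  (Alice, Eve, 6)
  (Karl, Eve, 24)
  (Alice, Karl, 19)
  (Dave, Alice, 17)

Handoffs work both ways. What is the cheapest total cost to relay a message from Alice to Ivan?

16

Comparing a few candidate routes:
Alice→Dave→Ivan: 17 + 4 = 21
Alice→Ivan: 29
Alice→Eve→Ivan: 6 + 10 = 16
The minimum is 16.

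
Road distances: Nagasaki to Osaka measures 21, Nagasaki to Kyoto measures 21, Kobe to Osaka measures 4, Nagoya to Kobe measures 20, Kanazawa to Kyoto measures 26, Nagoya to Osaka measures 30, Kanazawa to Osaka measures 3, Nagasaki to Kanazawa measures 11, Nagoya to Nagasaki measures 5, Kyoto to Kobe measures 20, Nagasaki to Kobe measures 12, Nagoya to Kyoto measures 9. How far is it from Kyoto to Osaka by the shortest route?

A few of the Kyoto→Osaka routes:
Kyoto→Kanazawa→Osaka: 26 + 3 = 29
Kyoto→Nagoya→Nagasaki→Kobe→Osaka: 9 + 5 + 12 + 4 = 30
Kyoto→Nagoya→Nagasaki→Kanazawa→Osaka: 9 + 5 + 11 + 3 = 28
Kyoto→Kobe→Osaka: 20 + 4 = 24
Kyoto→Nagoya→Kobe→Osaka: 9 + 20 + 4 = 33
Shortest: 24.

24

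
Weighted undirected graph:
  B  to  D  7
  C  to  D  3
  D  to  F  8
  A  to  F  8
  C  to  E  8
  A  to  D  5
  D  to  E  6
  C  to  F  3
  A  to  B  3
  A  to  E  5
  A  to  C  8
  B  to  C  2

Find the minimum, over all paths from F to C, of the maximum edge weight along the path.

3

A few of the F→C routes:
F → D → B → A → C: max(8, 7, 3, 8) = 8
F → D → B → C: max(8, 7, 2) = 8
F → C: max(3) = 3
The minimum achievable maximum is 3.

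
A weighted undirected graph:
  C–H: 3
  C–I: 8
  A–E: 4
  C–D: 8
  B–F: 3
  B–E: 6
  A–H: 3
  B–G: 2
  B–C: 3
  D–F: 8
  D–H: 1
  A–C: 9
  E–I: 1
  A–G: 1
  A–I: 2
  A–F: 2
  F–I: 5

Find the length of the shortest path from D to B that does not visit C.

Checking several routes:
D-F-B: 8 + 3 = 11
D-H-A-G-B: 1 + 3 + 1 + 2 = 7
D-H-A-F-B: 1 + 3 + 2 + 3 = 9
The minimum is 7.

7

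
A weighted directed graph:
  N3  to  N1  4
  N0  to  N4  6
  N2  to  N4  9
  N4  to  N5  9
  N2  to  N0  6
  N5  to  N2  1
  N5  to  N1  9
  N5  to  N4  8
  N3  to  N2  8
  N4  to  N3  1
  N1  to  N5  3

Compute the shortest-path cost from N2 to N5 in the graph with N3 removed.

18

Paths from N2 to N5 avoiding N3:
N2-N0-N4-N5: 6 + 6 + 9 = 21
N2-N4-N5: 9 + 9 = 18
The minimum is 18.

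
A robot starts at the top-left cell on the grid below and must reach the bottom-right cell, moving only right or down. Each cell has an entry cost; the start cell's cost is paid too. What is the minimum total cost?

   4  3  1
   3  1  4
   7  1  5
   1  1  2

Best path: r0c0 → r0c1 → r1c1 → r2c1 → r3c1 → r3c2
Cost: 4 + 3 + 1 + 1 + 1 + 2 = 12
(Top row then right column would cost 19.)

12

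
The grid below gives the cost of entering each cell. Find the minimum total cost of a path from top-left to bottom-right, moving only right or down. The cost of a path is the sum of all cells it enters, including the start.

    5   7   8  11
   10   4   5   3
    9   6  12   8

Take r0c0 -> r0c1 -> r1c1 -> r1c2 -> r1c3 -> r2c3 for a total of 5 + 7 + 4 + 5 + 3 + 8 = 32.
(Top row then right column would cost 42.)

32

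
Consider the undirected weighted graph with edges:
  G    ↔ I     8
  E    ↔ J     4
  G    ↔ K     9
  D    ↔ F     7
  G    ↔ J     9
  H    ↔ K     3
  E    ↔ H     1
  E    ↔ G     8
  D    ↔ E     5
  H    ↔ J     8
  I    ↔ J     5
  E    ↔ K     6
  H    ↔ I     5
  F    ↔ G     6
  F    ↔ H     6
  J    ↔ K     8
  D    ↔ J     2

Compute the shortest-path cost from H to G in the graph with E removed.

12

A few of the H→G routes:
H-F-G: 6 + 6 = 12
H-K-G: 3 + 9 = 12
H-I-J-G: 5 + 5 + 9 = 19
H-I-G: 5 + 8 = 13
H-J-G: 8 + 9 = 17
Best route has total 12.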